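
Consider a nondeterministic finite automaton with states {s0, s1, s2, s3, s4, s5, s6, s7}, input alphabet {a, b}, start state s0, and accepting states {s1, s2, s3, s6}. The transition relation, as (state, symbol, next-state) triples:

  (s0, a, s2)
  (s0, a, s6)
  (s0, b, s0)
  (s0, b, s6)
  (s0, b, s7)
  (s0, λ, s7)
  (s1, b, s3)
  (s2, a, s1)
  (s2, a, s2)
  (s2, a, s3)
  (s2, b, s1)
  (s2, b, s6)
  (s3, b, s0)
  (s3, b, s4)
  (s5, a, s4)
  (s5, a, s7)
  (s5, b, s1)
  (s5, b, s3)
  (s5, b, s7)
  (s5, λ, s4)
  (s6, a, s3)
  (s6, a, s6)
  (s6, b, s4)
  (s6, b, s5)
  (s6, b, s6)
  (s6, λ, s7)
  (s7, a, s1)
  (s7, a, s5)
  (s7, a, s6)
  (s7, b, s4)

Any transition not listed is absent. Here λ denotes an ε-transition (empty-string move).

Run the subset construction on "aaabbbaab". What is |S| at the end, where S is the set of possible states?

7

Start: ε-closure({s0}) = {s0, s7}.
Read 'a': s0→{s2, s6}, s7→{s1, s5, s6}; union {s1, s2, s5, s6}; ε-closure = {s1, s2, s4, s5, s6, s7}.
Read 'a': s1→∅, s2→{s1, s2, s3}, s4→∅, s5→{s4, s7}, s6→{s3, s6}, s7→{s1, s5, s6}; now {s1, s2, s3, s4, s5, s6, s7}.
Read 'a': s1→∅, s2→{s1, s2, s3}, s3→∅, s4→∅, s5→{s4, s7}, s6→{s3, s6}, s7→{s1, s5, s6}; now {s1, s2, s3, s4, s5, s6, s7}.
Read 'b': s1→{s3}, s2→{s1, s6}, s3→{s0, s4}, s4→∅, s5→{s1, s3, s7}, s6→{s4, s5, s6}, s7→{s4}; now {s0, s1, s3, s4, s5, s6, s7}.
Read 'b': s0→{s0, s6, s7}, s1→{s3}, s3→{s0, s4}, s4→∅, s5→{s1, s3, s7}, s6→{s4, s5, s6}, s7→{s4}; now {s0, s1, s3, s4, s5, s6, s7}.
Read 'b': s0→{s0, s6, s7}, s1→{s3}, s3→{s0, s4}, s4→∅, s5→{s1, s3, s7}, s6→{s4, s5, s6}, s7→{s4}; now {s0, s1, s3, s4, s5, s6, s7}.
Read 'a': s0→{s2, s6}, s1→∅, s3→∅, s4→∅, s5→{s4, s7}, s6→{s3, s6}, s7→{s1, s5, s6}; now {s1, s2, s3, s4, s5, s6, s7}.
Read 'a': s1→∅, s2→{s1, s2, s3}, s3→∅, s4→∅, s5→{s4, s7}, s6→{s3, s6}, s7→{s1, s5, s6}; now {s1, s2, s3, s4, s5, s6, s7}.
Read 'b': s1→{s3}, s2→{s1, s6}, s3→{s0, s4}, s4→∅, s5→{s1, s3, s7}, s6→{s4, s5, s6}, s7→{s4}; now {s0, s1, s3, s4, s5, s6, s7}.
That set has 7 states.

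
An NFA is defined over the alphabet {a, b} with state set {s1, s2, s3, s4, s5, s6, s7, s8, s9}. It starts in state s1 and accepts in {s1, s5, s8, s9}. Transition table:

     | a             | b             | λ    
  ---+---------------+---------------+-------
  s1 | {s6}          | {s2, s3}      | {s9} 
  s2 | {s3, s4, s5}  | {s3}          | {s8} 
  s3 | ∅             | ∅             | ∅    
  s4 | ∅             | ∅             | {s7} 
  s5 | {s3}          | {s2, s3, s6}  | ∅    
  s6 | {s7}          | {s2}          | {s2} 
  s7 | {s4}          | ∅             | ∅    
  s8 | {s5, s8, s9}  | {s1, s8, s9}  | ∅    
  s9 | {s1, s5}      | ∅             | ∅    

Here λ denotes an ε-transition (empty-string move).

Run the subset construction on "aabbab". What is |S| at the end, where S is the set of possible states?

Start: ε-closure({s1}) = {s1, s9}.
Read 'a': {s1, s9} → {s1, s2, s5, s6, s8, s9}.
Read 'a': {s1, s2, s5, s6, s8, s9} → {s1, s2, s3, s4, s5, s6, s7, s8, s9}.
Read 'b': {s1, s2, s3, s4, s5, s6, s7, s8, s9} → {s1, s2, s3, s6, s8, s9}.
Read 'b': {s1, s2, s3, s6, s8, s9} → {s1, s2, s3, s8, s9}.
Read 'a': {s1, s2, s3, s8, s9} → {s1, s2, s3, s4, s5, s6, s7, s8, s9}.
Read 'b': {s1, s2, s3, s4, s5, s6, s7, s8, s9} → {s1, s2, s3, s6, s8, s9}.
That set has 6 states.

6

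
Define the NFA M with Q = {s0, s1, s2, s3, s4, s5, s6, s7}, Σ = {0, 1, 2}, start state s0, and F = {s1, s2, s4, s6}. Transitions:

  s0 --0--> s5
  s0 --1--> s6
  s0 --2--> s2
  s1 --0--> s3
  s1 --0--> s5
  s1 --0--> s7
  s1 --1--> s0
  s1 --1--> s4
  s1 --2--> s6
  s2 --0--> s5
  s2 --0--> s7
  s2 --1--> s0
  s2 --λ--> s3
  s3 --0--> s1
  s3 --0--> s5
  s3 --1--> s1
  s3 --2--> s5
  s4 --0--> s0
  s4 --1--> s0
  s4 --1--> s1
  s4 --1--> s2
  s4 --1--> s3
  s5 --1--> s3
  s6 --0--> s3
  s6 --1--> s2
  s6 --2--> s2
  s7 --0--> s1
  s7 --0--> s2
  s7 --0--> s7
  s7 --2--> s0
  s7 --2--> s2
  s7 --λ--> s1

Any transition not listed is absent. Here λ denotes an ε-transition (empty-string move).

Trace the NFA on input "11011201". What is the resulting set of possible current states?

Start in {s0}.
Read '1': s0→{s6}; now {s6}.
Read '1': s6→{s2}; union {s2}; ε-closure = {s2, s3}.
Read '0': s2→{s5, s7}, s3→{s1, s5}; now {s1, s5, s7}.
Read '1': s1→{s0, s4}, s5→{s3}, s7→∅; now {s0, s3, s4}.
Read '1': s0→{s6}, s3→{s1}, s4→{s0, s1, s2, s3}; now {s0, s1, s2, s3, s6}.
Read '2': s0→{s2}, s1→{s6}, s2→∅, s3→{s5}, s6→{s2}; union {s2, s5, s6}; ε-closure = {s2, s3, s5, s6}.
Read '0': s2→{s5, s7}, s3→{s1, s5}, s5→∅, s6→{s3}; now {s1, s3, s5, s7}.
Read '1': s1→{s0, s4}, s3→{s1}, s5→{s3}, s7→∅; now {s0, s1, s3, s4}.

{s0, s1, s3, s4}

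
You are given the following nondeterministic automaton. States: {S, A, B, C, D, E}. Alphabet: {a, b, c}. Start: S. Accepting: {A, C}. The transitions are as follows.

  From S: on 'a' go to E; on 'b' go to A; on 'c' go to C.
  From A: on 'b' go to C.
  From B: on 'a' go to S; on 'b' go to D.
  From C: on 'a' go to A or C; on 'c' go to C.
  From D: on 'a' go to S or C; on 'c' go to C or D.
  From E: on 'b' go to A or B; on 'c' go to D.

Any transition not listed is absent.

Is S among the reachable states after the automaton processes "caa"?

No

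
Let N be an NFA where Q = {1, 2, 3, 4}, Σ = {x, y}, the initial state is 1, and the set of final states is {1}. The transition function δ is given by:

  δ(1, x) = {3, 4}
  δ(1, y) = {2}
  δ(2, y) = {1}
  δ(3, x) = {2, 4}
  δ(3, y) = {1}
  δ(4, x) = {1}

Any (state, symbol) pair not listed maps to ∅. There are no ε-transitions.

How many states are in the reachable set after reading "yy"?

Start in {1}.
Read 'y': {1} → {2}.
Read 'y': {2} → {1}.
That set has 1 state.

1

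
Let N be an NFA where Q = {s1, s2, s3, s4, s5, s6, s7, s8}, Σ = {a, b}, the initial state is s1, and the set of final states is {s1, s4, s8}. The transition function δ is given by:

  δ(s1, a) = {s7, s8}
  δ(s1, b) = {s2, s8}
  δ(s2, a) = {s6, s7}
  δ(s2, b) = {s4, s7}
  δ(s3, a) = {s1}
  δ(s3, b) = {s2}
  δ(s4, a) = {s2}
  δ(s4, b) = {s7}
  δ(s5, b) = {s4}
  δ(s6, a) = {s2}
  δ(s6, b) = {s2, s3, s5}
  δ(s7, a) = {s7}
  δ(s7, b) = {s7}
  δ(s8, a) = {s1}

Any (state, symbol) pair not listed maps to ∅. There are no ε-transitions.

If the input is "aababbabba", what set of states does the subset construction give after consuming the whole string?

Start in {s1}.
Read 'a': s1→{s7, s8}; now {s7, s8}.
Read 'a': s7→{s7}, s8→{s1}; now {s1, s7}.
Read 'b': s1→{s2, s8}, s7→{s7}; now {s2, s7, s8}.
Read 'a': s2→{s6, s7}, s7→{s7}, s8→{s1}; now {s1, s6, s7}.
Read 'b': s1→{s2, s8}, s6→{s2, s3, s5}, s7→{s7}; now {s2, s3, s5, s7, s8}.
Read 'b': s2→{s4, s7}, s3→{s2}, s5→{s4}, s7→{s7}, s8→∅; now {s2, s4, s7}.
Read 'a': s2→{s6, s7}, s4→{s2}, s7→{s7}; now {s2, s6, s7}.
Read 'b': s2→{s4, s7}, s6→{s2, s3, s5}, s7→{s7}; now {s2, s3, s4, s5, s7}.
Read 'b': s2→{s4, s7}, s3→{s2}, s4→{s7}, s5→{s4}, s7→{s7}; now {s2, s4, s7}.
Read 'a': s2→{s6, s7}, s4→{s2}, s7→{s7}; now {s2, s6, s7}.

{s2, s6, s7}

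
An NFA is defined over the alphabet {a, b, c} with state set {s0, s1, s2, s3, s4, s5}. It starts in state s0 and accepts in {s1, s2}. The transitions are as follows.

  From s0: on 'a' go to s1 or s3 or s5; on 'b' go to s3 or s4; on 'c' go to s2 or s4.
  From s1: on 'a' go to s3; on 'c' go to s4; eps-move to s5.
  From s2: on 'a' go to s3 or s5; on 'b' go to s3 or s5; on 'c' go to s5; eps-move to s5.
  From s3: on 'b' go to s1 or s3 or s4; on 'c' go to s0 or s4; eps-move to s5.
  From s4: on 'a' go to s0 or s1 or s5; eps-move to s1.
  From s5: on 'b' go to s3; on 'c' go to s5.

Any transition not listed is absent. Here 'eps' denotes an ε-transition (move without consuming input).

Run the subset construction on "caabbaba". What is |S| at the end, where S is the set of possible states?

Start in {s0}.
Read 'c': {s0} → {s1, s2, s4, s5}.
Read 'a': {s1, s2, s4, s5} → {s0, s1, s3, s5}.
Read 'a': {s0, s1, s3, s5} → {s1, s3, s5}.
Read 'b': {s1, s3, s5} → {s1, s3, s4, s5}.
Read 'b': {s1, s3, s4, s5} → {s1, s3, s4, s5}.
Read 'a': {s1, s3, s4, s5} → {s0, s1, s3, s5}.
Read 'b': {s0, s1, s3, s5} → {s1, s3, s4, s5}.
Read 'a': {s1, s3, s4, s5} → {s0, s1, s3, s5}.
That set has 4 states.

4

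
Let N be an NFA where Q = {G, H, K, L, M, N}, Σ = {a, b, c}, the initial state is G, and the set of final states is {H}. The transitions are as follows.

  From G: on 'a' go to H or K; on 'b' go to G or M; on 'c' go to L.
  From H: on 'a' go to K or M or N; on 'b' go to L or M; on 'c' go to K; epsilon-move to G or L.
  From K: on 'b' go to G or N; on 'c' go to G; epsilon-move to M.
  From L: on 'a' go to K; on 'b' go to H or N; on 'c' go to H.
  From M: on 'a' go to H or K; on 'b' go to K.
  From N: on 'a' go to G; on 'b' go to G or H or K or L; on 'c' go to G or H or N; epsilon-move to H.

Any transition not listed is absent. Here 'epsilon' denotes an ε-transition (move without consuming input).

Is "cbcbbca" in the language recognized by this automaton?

Yes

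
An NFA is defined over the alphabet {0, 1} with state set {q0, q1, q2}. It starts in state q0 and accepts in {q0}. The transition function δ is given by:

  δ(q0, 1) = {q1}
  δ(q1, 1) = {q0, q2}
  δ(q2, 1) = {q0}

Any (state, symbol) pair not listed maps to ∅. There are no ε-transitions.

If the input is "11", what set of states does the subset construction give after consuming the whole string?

{q0, q2}

Start in {q0}.
Read '1': q0→{q1}; now {q1}.
Read '1': q1→{q0, q2}; now {q0, q2}.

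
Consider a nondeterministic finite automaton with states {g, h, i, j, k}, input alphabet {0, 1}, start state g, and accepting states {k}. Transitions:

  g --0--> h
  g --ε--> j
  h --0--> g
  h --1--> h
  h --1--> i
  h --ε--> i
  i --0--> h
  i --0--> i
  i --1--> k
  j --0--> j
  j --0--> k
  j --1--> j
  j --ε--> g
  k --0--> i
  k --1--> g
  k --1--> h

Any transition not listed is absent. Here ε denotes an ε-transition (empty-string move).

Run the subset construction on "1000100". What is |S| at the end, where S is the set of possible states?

5

Start: ε-closure({g}) = {g, j}.
Read '1': g→∅, j→{j}; union {j}; ε-closure = {g, j}.
Read '0': g→{h}, j→{j, k}; union {h, j, k}; ε-closure = {g, h, i, j, k}.
Read '0': g→{h}, h→{g}, i→{h, i}, j→{j, k}, k→{i}; now {g, h, i, j, k}.
Read '0': g→{h}, h→{g}, i→{h, i}, j→{j, k}, k→{i}; now {g, h, i, j, k}.
Read '1': g→∅, h→{h, i}, i→{k}, j→{j}, k→{g, h}; now {g, h, i, j, k}.
Read '0': g→{h}, h→{g}, i→{h, i}, j→{j, k}, k→{i}; now {g, h, i, j, k}.
Read '0': g→{h}, h→{g}, i→{h, i}, j→{j, k}, k→{i}; now {g, h, i, j, k}.
That set has 5 states.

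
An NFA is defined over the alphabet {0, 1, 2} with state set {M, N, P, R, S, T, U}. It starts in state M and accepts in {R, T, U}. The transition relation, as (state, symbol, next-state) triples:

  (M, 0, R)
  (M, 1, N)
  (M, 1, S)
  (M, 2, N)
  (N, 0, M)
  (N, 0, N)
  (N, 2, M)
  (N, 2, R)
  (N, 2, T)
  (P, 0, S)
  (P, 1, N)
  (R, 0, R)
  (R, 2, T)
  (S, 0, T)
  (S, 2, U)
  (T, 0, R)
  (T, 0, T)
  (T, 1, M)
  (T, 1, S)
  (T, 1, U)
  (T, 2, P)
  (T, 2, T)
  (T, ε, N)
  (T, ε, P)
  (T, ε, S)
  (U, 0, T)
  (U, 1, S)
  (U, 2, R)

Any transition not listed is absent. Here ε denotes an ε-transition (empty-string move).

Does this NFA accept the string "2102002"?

No

Start in {M}.
Read '2': {M} → {N}.
Read '1': {N} → ∅.
The set is empty and remains empty for the remaining 5 symbols.
The final set ∅ contains no accepting state.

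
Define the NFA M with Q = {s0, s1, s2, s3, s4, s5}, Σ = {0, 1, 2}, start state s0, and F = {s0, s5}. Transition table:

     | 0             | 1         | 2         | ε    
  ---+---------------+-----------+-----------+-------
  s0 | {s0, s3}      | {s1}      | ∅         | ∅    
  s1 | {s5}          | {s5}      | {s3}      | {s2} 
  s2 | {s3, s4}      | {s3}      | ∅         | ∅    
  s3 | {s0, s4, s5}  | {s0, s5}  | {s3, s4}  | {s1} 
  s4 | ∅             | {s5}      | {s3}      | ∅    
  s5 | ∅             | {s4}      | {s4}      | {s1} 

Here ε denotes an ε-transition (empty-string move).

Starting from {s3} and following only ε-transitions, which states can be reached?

{s1, s2, s3}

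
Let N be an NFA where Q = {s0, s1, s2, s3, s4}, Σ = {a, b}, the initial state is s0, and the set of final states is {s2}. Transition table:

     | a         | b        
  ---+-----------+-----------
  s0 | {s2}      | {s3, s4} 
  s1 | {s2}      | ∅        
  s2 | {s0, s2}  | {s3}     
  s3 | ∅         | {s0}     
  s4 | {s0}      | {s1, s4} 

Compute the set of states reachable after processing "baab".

Start in {s0}.
Read 'b': {s0} → {s3, s4}.
Read 'a': {s3, s4} → {s0}.
Read 'a': {s0} → {s2}.
Read 'b': {s2} → {s3}.

{s3}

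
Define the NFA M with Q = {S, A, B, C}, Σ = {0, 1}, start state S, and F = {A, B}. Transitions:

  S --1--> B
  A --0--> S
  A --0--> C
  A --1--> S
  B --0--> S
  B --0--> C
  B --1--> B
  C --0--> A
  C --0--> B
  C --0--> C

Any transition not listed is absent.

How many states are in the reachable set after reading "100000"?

Start in {S}.
Read '1': S→{B}; now {B}.
Read '0': B→{S, C}; now {S, C}.
Read '0': S→∅, C→{A, B, C}; now {A, B, C}.
Read '0': A→{S, C}, B→{S, C}, C→{A, B, C}; now {S, A, B, C}.
Read '0': S→∅, A→{S, C}, B→{S, C}, C→{A, B, C}; now {S, A, B, C}.
Read '0': S→∅, A→{S, C}, B→{S, C}, C→{A, B, C}; now {S, A, B, C}.
That set has 4 states.

4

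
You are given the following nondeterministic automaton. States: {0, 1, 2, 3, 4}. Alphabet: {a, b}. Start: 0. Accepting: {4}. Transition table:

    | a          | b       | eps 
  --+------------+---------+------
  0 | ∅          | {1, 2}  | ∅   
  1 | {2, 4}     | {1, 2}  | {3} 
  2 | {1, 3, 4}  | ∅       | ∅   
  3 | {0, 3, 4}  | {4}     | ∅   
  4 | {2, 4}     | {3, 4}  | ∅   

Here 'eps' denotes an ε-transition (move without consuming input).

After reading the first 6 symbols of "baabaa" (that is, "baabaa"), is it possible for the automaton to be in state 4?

Start in {0}.
Read 'b': 0→{1, 2}; union {1, 2}; ε-closure = {1, 2, 3}.
Read 'a': 1→{2, 4}, 2→{1, 3, 4}, 3→{0, 3, 4}; now {0, 1, 2, 3, 4}.
Read 'a': 0→∅, 1→{2, 4}, 2→{1, 3, 4}, 3→{0, 3, 4}, 4→{2, 4}; now {0, 1, 2, 3, 4}.
Read 'b': 0→{1, 2}, 1→{1, 2}, 2→∅, 3→{4}, 4→{3, 4}; now {1, 2, 3, 4}.
Read 'a': 1→{2, 4}, 2→{1, 3, 4}, 3→{0, 3, 4}, 4→{2, 4}; now {0, 1, 2, 3, 4}.
Read 'a': 0→∅, 1→{2, 4}, 2→{1, 3, 4}, 3→{0, 3, 4}, 4→{2, 4}; now {0, 1, 2, 3, 4}.
State 4 is in {0, 1, 2, 3, 4}.

Yes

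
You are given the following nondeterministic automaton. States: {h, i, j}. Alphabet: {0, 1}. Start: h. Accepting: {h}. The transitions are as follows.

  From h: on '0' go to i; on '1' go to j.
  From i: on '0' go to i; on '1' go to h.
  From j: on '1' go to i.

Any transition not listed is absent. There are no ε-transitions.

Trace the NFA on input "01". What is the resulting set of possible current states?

{h}

Start in {h}.
Read '0': h→{i}; now {i}.
Read '1': i→{h}; now {h}.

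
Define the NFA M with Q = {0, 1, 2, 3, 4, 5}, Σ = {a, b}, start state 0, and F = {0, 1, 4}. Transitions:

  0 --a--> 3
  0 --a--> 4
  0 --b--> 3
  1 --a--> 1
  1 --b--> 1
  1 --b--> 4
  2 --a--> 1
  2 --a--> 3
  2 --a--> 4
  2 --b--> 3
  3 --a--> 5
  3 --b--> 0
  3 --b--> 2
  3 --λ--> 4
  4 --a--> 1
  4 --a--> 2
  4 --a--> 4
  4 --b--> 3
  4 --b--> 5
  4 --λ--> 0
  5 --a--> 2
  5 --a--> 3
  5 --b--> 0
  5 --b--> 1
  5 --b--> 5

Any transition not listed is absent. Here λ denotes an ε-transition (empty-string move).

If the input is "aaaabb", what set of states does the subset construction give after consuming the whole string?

Start in {0}.
Read 'a': {0} → {0, 3, 4}.
Read 'a': {0, 3, 4} → {0, 1, 2, 3, 4, 5}.
Read 'a': {0, 1, 2, 3, 4, 5} → {0, 1, 2, 3, 4, 5}.
Read 'a': {0, 1, 2, 3, 4, 5} → {0, 1, 2, 3, 4, 5}.
Read 'b': {0, 1, 2, 3, 4, 5} → {0, 1, 2, 3, 4, 5}.
Read 'b': {0, 1, 2, 3, 4, 5} → {0, 1, 2, 3, 4, 5}.

{0, 1, 2, 3, 4, 5}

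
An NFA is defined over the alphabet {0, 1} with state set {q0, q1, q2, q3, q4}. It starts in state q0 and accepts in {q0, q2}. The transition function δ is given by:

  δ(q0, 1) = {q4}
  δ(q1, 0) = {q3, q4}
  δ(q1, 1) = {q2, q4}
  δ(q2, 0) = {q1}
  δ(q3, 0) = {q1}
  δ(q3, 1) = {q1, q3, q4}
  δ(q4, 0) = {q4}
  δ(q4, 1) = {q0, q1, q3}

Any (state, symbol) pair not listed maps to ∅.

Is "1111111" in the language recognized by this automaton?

Yes

Start in {q0}.
Read '1': q0→{q4}; now {q4}.
Read '1': q4→{q0, q1, q3}; now {q0, q1, q3}.
Read '1': q0→{q4}, q1→{q2, q4}, q3→{q1, q3, q4}; now {q1, q2, q3, q4}.
Read '1': q1→{q2, q4}, q2→∅, q3→{q1, q3, q4}, q4→{q0, q1, q3}; now {q0, q1, q2, q3, q4}.
Read '1': q0→{q4}, q1→{q2, q4}, q2→∅, q3→{q1, q3, q4}, q4→{q0, q1, q3}; now {q0, q1, q2, q3, q4}.
Read '1': q0→{q4}, q1→{q2, q4}, q2→∅, q3→{q1, q3, q4}, q4→{q0, q1, q3}; now {q0, q1, q2, q3, q4}.
Read '1': q0→{q4}, q1→{q2, q4}, q2→∅, q3→{q1, q3, q4}, q4→{q0, q1, q3}; now {q0, q1, q2, q3, q4}.
The final set {q0, q1, q2, q3, q4} contains the accepting states q0, q2.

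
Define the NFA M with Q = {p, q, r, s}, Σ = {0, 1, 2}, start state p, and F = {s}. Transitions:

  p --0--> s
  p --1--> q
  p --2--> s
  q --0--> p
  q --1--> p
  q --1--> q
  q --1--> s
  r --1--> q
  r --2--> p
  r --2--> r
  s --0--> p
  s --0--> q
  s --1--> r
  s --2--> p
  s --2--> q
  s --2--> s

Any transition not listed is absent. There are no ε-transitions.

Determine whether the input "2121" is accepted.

Start in {p}.
Read '2': p→{s}; now {s}.
Read '1': s→{r}; now {r}.
Read '2': r→{p, r}; now {p, r}.
Read '1': p→{q}, r→{q}; now {q}.
The final set {q} contains no accepting state.

No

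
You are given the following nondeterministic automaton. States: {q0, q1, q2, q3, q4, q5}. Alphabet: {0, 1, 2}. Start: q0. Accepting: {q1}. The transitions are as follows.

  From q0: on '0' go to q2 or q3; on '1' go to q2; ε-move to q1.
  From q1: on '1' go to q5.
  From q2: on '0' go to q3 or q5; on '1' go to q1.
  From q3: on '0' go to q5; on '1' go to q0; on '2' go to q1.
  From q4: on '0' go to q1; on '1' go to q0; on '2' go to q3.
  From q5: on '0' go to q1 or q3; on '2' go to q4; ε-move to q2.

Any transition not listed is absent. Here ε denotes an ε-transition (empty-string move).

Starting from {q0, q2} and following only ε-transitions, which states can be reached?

{q0, q1, q2}

Begin with {q0, q2}.
ε-move q0 → q1; add q1.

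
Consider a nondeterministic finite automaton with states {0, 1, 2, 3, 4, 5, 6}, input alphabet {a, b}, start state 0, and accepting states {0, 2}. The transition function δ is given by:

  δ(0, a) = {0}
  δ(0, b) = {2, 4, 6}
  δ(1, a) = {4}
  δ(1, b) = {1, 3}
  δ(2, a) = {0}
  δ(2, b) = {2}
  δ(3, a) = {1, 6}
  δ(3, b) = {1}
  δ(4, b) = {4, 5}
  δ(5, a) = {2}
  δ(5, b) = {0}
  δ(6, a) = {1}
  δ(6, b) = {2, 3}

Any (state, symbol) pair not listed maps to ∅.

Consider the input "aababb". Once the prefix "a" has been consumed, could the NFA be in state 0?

Start in {0}.
Read 'a': 0→{0}; now {0}.
State 0 is in {0}.

Yes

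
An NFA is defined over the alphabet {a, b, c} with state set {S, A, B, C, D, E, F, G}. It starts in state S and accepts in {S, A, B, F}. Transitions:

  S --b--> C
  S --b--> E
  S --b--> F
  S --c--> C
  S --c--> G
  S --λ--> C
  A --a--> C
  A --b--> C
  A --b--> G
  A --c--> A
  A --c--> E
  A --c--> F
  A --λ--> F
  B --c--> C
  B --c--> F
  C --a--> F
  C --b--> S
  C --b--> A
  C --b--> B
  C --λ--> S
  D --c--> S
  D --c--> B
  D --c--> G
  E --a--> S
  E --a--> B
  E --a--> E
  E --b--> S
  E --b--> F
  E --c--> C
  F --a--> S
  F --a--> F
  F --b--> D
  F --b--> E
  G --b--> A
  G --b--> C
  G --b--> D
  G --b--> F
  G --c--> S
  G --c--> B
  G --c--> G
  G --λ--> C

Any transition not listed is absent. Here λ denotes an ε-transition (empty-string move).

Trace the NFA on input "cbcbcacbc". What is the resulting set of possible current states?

{S, A, B, C, E, F, G}

Start: ε-closure({S}) = {S, C}.
Read 'c': S→{C, G}, C→∅; union {C, G}; ε-closure = {S, C, G}.
Read 'b': S→{C, E, F}, C→{S, A, B}, G→{A, C, D, F}; now {S, A, B, C, D, E, F}.
Read 'c': S→{C, G}, A→{A, E, F}, B→{C, F}, C→∅, D→{S, B, G}, E→{C}, F→∅; now {S, A, B, C, E, F, G}.
Read 'b': S→{C, E, F}, A→{C, G}, B→∅, C→{S, A, B}, E→{S, F}, F→{D, E}, G→{A, C, D, F}; now {S, A, B, C, D, E, F, G}.
Read 'c': S→{C, G}, A→{A, E, F}, B→{C, F}, C→∅, D→{S, B, G}, E→{C}, F→∅, G→{S, B, G}; now {S, A, B, C, E, F, G}.
Read 'a': S→∅, A→{C}, B→∅, C→{F}, E→{S, B, E}, F→{S, F}, G→∅; now {S, B, C, E, F}.
Read 'c': S→{C, G}, B→{C, F}, C→∅, E→{C}, F→∅; union {C, F, G}; ε-closure = {S, C, F, G}.
Read 'b': S→{C, E, F}, C→{S, A, B}, F→{D, E}, G→{A, C, D, F}; now {S, A, B, C, D, E, F}.
Read 'c': S→{C, G}, A→{A, E, F}, B→{C, F}, C→∅, D→{S, B, G}, E→{C}, F→∅; now {S, A, B, C, E, F, G}.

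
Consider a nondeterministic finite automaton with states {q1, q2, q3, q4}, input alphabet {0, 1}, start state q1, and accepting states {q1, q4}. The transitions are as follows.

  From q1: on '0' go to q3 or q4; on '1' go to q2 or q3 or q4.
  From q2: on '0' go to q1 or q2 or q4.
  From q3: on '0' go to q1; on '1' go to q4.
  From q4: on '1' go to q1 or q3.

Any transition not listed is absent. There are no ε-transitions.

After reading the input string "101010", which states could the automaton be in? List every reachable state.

{q1, q2, q3, q4}

Start in {q1}.
Read '1': {q1} → {q2, q3, q4}.
Read '0': {q2, q3, q4} → {q1, q2, q4}.
Read '1': {q1, q2, q4} → {q1, q2, q3, q4}.
Read '0': {q1, q2, q3, q4} → {q1, q2, q3, q4}.
Read '1': {q1, q2, q3, q4} → {q1, q2, q3, q4}.
Read '0': {q1, q2, q3, q4} → {q1, q2, q3, q4}.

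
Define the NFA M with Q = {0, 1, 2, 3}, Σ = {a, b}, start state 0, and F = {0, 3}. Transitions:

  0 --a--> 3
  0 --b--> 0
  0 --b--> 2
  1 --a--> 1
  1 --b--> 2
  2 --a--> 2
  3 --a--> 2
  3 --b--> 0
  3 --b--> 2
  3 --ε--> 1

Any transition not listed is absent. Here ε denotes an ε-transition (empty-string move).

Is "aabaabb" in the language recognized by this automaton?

No

Start in {0}.
Read 'a': {0} → {1, 3}.
Read 'a': {1, 3} → {1, 2}.
Read 'b': {1, 2} → {2}.
Read 'a': {2} → {2}.
Read 'a': {2} → {2}.
Read 'b': {2} → ∅.
The set is empty and remains empty for the remaining 1 symbol.
The final set ∅ contains no accepting state.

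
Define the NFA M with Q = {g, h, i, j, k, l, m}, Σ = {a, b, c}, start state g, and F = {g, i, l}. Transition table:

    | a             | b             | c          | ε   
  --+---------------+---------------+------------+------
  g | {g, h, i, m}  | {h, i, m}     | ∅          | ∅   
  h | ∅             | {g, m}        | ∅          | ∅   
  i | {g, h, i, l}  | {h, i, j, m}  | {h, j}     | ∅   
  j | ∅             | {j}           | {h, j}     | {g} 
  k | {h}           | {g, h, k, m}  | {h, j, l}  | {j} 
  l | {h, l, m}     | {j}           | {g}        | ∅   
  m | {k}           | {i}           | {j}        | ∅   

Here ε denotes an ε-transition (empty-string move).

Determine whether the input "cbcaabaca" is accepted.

Start in {g}.
Read 'c': g→∅; now ∅.
The set is empty and remains empty for the remaining 8 symbols.
The final set ∅ contains no accepting state.

No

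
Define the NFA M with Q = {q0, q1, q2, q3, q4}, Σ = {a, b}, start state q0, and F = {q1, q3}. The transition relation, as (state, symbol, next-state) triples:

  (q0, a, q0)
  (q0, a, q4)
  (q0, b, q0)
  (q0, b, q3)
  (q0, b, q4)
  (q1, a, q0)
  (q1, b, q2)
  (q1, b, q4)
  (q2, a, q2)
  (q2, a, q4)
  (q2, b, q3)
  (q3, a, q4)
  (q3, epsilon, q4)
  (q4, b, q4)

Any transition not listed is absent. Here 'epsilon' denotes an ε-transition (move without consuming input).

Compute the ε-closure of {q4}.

{q4}

Begin with {q4}.
No ε-moves leave this set, so the closure equals the set itself.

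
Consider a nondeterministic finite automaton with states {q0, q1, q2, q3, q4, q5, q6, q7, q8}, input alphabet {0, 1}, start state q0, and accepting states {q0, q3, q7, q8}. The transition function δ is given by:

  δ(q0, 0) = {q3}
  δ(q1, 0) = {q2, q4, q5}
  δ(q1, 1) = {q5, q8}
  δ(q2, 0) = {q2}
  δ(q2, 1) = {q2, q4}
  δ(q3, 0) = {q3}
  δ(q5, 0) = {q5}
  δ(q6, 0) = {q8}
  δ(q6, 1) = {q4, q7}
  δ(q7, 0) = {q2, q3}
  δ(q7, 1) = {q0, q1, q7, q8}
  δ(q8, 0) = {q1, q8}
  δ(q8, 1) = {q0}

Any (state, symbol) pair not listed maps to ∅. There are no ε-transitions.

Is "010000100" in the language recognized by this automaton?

No

Start in {q0}.
Read '0': {q0} → {q3}.
Read '1': {q3} → ∅.
The set is empty and remains empty for the remaining 7 symbols.
The final set ∅ contains no accepting state.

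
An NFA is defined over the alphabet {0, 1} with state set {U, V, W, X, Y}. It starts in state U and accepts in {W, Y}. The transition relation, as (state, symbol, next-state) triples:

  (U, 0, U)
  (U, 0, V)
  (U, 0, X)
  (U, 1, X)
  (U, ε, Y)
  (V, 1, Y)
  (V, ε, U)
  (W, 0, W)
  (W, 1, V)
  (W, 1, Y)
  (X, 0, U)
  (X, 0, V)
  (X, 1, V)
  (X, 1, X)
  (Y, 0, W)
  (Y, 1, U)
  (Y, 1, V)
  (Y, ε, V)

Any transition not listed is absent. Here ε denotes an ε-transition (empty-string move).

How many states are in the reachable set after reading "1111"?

4

Start: ε-closure({U}) = {U, V, Y}.
Read '1': U→{X}, V→{Y}, Y→{U, V}; now {U, V, X, Y}.
Read '1': U→{X}, V→{Y}, X→{V, X}, Y→{U, V}; now {U, V, X, Y}.
Read '1': U→{X}, V→{Y}, X→{V, X}, Y→{U, V}; now {U, V, X, Y}.
Read '1': U→{X}, V→{Y}, X→{V, X}, Y→{U, V}; now {U, V, X, Y}.
That set has 4 states.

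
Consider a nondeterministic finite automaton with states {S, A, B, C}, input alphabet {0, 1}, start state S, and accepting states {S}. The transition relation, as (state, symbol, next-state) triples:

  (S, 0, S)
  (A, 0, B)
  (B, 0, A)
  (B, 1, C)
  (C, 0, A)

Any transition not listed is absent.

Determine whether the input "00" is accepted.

Yes

Start in {S}.
Read '0': S→{S}; now {S}.
Read '0': S→{S}; now {S}.
The final set {S} contains the accepting state S.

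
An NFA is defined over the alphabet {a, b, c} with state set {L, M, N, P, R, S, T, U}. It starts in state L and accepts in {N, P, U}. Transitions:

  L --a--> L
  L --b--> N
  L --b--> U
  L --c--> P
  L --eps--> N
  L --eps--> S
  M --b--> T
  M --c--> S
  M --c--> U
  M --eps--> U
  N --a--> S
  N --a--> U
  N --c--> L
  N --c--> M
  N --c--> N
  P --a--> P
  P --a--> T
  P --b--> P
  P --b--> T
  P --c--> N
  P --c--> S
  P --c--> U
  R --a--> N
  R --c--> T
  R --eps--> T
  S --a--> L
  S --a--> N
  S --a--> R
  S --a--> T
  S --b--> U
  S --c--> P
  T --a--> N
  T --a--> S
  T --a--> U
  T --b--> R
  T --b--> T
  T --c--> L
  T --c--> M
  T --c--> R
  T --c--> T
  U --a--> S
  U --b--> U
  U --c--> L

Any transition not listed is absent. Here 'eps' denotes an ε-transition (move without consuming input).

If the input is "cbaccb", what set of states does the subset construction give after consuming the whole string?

{N, P, R, T, U}

Start: ε-closure({L}) = {L, N, S}.
Read 'c': L→{P}, N→{L, M, N}, S→{P}; union {L, M, N, P}; ε-closure = {L, M, N, P, S, U}.
Read 'b': L→{N, U}, M→{T}, N→∅, P→{P, T}, S→{U}, U→{U}; now {N, P, T, U}.
Read 'a': N→{S, U}, P→{P, T}, T→{N, S, U}, U→{S}; now {N, P, S, T, U}.
Read 'c': N→{L, M, N}, P→{N, S, U}, S→{P}, T→{L, M, R, T}, U→{L}; now {L, M, N, P, R, S, T, U}.
Read 'c': L→{P}, M→{S, U}, N→{L, M, N}, P→{N, S, U}, R→{T}, S→{P}, T→{L, M, R, T}, U→{L}; now {L, M, N, P, R, S, T, U}.
Read 'b': L→{N, U}, M→{T}, N→∅, P→{P, T}, R→∅, S→{U}, T→{R, T}, U→{U}; now {N, P, R, T, U}.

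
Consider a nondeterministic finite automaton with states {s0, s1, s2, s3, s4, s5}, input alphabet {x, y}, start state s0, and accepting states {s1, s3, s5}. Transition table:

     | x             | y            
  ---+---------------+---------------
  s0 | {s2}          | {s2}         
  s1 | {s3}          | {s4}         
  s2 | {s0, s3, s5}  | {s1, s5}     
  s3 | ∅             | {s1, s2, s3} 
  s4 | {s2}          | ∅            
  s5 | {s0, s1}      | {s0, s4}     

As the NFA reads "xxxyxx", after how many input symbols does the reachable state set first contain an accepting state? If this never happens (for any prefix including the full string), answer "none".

2

Start in {s0}.
Read 'x': {s0} → {s2}.
Read 'x': {s2} → {s0, s3, s5}.
None of the earlier sets intersect F, but {s0, s3, s5} does.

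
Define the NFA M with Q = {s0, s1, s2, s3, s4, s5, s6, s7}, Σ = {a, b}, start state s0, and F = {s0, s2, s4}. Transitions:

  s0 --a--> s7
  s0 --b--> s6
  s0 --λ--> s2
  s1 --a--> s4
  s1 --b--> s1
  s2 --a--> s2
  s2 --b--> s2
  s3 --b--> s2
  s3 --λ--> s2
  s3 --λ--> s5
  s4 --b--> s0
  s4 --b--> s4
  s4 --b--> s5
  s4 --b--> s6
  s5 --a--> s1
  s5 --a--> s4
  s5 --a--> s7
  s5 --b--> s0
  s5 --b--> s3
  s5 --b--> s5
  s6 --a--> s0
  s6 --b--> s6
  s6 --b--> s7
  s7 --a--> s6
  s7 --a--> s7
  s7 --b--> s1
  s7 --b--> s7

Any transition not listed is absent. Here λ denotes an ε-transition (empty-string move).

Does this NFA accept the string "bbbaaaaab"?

Yes

Start: ε-closure({s0}) = {s0, s2}.
Read 'b': s0→{s6}, s2→{s2}; now {s2, s6}.
Read 'b': s2→{s2}, s6→{s6, s7}; now {s2, s6, s7}.
Read 'b': s2→{s2}, s6→{s6, s7}, s7→{s1, s7}; now {s1, s2, s6, s7}.
Read 'a': s1→{s4}, s2→{s2}, s6→{s0}, s7→{s6, s7}; now {s0, s2, s4, s6, s7}.
Read 'a': s0→{s7}, s2→{s2}, s4→∅, s6→{s0}, s7→{s6, s7}; now {s0, s2, s6, s7}.
Read 'a': s0→{s7}, s2→{s2}, s6→{s0}, s7→{s6, s7}; now {s0, s2, s6, s7}.
Read 'a': s0→{s7}, s2→{s2}, s6→{s0}, s7→{s6, s7}; now {s0, s2, s6, s7}.
Read 'a': s0→{s7}, s2→{s2}, s6→{s0}, s7→{s6, s7}; now {s0, s2, s6, s7}.
Read 'b': s0→{s6}, s2→{s2}, s6→{s6, s7}, s7→{s1, s7}; now {s1, s2, s6, s7}.
The final set {s1, s2, s6, s7} contains the accepting state s2.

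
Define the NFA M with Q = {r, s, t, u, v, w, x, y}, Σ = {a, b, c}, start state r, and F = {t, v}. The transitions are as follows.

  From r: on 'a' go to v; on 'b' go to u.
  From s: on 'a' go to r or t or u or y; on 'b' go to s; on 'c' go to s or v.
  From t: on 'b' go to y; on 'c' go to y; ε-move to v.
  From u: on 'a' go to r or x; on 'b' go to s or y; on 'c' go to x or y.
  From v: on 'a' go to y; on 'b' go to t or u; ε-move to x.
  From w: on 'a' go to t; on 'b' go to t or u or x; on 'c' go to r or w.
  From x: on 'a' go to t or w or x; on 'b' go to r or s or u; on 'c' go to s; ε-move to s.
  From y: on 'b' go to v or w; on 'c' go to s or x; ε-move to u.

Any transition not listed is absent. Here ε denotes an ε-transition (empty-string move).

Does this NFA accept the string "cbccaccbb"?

Start in {r}.
Read 'c': r→∅; now ∅.
The set is empty and remains empty for the remaining 8 symbols.
The final set ∅ contains no accepting state.

No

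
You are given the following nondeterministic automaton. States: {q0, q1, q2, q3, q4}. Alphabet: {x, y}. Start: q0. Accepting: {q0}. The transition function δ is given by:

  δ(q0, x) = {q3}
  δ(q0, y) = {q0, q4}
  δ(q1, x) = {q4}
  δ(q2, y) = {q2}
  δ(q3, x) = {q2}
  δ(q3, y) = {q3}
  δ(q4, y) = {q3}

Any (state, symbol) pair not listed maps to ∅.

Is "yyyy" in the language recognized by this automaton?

Yes

Start in {q0}.
Read 'y': {q0} → {q0, q4}.
Read 'y': {q0, q4} → {q0, q3, q4}.
Read 'y': {q0, q3, q4} → {q0, q3, q4}.
Read 'y': {q0, q3, q4} → {q0, q3, q4}.
The final set {q0, q3, q4} contains the accepting state q0.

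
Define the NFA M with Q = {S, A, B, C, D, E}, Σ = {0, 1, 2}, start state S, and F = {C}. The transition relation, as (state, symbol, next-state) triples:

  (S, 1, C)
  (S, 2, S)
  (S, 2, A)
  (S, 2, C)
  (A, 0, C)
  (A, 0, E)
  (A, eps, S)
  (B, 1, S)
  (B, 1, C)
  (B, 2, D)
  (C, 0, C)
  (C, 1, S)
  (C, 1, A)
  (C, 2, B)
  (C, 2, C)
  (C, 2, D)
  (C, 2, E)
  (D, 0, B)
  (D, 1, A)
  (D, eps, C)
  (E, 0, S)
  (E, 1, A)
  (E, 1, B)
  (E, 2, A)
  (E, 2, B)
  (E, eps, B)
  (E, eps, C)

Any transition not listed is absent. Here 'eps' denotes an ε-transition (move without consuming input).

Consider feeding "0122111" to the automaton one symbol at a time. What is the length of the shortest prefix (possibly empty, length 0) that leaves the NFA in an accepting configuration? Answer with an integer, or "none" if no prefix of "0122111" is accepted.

none

Start in {S}.
Read '0': {S} → ∅.
The set is empty and remains empty for the remaining 6 symbols.
No reachable set along the way intersects F.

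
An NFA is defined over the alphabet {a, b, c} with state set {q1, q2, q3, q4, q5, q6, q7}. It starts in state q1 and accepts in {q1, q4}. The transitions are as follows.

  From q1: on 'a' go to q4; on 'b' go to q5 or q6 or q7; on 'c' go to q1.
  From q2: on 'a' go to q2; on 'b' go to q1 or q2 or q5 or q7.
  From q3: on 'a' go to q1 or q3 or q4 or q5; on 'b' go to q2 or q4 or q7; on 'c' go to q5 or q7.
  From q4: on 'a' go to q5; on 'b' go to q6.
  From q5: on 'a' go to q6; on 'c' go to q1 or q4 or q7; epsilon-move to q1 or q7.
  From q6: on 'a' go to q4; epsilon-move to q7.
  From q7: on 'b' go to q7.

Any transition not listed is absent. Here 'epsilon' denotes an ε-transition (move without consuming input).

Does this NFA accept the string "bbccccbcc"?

Yes

Start in {q1}.
Read 'b': q1→{q5, q6, q7}; union {q5, q6, q7}; ε-closure = {q1, q5, q6, q7}.
Read 'b': q1→{q5, q6, q7}, q5→∅, q6→∅, q7→{q7}; union {q5, q6, q7}; ε-closure = {q1, q5, q6, q7}.
Read 'c': q1→{q1}, q5→{q1, q4, q7}, q6→∅, q7→∅; now {q1, q4, q7}.
Read 'c': q1→{q1}, q4→∅, q7→∅; now {q1}.
Read 'c': q1→{q1}; now {q1}.
Read 'c': q1→{q1}; now {q1}.
Read 'b': q1→{q5, q6, q7}; union {q5, q6, q7}; ε-closure = {q1, q5, q6, q7}.
Read 'c': q1→{q1}, q5→{q1, q4, q7}, q6→∅, q7→∅; now {q1, q4, q7}.
Read 'c': q1→{q1}, q4→∅, q7→∅; now {q1}.
The final set {q1} contains the accepting state q1.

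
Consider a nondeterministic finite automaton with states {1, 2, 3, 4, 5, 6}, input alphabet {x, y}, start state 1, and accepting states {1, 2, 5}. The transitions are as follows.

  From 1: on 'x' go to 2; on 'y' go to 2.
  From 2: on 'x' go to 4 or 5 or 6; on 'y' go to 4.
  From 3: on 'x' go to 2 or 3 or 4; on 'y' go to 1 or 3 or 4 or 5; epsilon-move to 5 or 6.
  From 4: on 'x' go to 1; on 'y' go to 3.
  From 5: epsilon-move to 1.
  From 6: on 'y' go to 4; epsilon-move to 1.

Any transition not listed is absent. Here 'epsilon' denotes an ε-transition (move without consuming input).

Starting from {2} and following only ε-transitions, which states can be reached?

Begin with {2}.
No ε-moves leave this set, so the closure equals the set itself.

{2}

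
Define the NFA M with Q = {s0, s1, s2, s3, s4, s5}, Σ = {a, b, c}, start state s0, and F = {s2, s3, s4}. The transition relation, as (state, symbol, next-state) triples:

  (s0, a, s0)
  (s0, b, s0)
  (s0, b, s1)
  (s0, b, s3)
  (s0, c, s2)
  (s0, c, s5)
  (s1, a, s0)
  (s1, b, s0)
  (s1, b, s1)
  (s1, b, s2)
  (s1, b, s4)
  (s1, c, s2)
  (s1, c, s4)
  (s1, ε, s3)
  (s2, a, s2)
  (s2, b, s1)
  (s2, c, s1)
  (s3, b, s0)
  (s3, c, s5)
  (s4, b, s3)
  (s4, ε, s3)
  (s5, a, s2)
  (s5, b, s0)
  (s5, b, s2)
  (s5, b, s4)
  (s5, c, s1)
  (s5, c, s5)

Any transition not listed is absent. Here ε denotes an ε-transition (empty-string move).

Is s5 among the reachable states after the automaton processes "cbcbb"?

Start in {s0}.
Read 'c': s0→{s2, s5}; now {s2, s5}.
Read 'b': s2→{s1}, s5→{s0, s2, s4}; union {s0, s1, s2, s4}; ε-closure = {s0, s1, s2, s3, s4}.
Read 'c': s0→{s2, s5}, s1→{s2, s4}, s2→{s1}, s3→{s5}, s4→∅; union {s1, s2, s4, s5}; ε-closure = {s1, s2, s3, s4, s5}.
Read 'b': s1→{s0, s1, s2, s4}, s2→{s1}, s3→{s0}, s4→{s3}, s5→{s0, s2, s4}; now {s0, s1, s2, s3, s4}.
Read 'b': s0→{s0, s1, s3}, s1→{s0, s1, s2, s4}, s2→{s1}, s3→{s0}, s4→{s3}; now {s0, s1, s2, s3, s4}.
State s5 is not in {s0, s1, s2, s3, s4}.

No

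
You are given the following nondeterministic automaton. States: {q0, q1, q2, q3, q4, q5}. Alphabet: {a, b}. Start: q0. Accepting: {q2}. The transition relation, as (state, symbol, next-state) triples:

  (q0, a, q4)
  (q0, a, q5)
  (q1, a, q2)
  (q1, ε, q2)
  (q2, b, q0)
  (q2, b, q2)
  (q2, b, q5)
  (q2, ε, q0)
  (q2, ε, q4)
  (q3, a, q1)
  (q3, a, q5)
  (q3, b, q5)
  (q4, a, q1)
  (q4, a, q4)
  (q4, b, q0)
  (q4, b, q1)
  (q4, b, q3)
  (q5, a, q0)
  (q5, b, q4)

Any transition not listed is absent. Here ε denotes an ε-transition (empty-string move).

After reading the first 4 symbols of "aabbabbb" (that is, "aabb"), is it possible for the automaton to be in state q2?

Yes

Start in {q0}.
Read 'a': {q0} → {q4, q5}.
Read 'a': {q4, q5} → {q0, q1, q2, q4}.
Read 'b': {q0, q1, q2, q4} → {q0, q1, q2, q3, q4, q5}.
Read 'b': {q0, q1, q2, q3, q4, q5} → {q0, q1, q2, q3, q4, q5}.
State q2 is in {q0, q1, q2, q3, q4, q5}.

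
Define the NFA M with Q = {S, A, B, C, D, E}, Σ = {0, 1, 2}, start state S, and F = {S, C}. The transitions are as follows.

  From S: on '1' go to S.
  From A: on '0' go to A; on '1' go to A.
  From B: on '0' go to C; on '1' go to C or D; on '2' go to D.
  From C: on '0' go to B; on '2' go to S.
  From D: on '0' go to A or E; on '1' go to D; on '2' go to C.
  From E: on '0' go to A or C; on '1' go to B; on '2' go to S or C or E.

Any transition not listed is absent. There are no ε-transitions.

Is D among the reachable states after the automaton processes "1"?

Start in {S}.
Read '1': S→{S}; now {S}.
State D is not in {S}.

No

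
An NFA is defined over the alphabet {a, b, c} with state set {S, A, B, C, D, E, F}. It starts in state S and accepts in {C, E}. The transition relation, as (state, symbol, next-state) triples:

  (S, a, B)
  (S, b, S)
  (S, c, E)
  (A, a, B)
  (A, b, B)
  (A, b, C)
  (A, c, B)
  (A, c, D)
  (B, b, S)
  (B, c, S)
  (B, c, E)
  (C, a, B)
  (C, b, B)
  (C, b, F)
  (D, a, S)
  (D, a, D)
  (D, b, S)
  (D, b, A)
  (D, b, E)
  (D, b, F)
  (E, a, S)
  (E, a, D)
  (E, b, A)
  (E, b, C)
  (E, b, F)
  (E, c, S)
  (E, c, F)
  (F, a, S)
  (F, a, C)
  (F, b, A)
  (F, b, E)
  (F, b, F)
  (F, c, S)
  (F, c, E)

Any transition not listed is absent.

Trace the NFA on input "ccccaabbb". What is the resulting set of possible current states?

Start in {S}.
Read 'c': S→{E}; now {E}.
Read 'c': E→{S, F}; now {S, F}.
Read 'c': S→{E}, F→{S, E}; now {S, E}.
Read 'c': S→{E}, E→{S, F}; now {S, E, F}.
Read 'a': S→{B}, E→{S, D}, F→{S, C}; now {S, B, C, D}.
Read 'a': S→{B}, B→∅, C→{B}, D→{S, D}; now {S, B, D}.
Read 'b': S→{S}, B→{S}, D→{S, A, E, F}; now {S, A, E, F}.
Read 'b': S→{S}, A→{B, C}, E→{A, C, F}, F→{A, E, F}; now {S, A, B, C, E, F}.
Read 'b': S→{S}, A→{B, C}, B→{S}, C→{B, F}, E→{A, C, F}, F→{A, E, F}; now {S, A, B, C, E, F}.

{S, A, B, C, E, F}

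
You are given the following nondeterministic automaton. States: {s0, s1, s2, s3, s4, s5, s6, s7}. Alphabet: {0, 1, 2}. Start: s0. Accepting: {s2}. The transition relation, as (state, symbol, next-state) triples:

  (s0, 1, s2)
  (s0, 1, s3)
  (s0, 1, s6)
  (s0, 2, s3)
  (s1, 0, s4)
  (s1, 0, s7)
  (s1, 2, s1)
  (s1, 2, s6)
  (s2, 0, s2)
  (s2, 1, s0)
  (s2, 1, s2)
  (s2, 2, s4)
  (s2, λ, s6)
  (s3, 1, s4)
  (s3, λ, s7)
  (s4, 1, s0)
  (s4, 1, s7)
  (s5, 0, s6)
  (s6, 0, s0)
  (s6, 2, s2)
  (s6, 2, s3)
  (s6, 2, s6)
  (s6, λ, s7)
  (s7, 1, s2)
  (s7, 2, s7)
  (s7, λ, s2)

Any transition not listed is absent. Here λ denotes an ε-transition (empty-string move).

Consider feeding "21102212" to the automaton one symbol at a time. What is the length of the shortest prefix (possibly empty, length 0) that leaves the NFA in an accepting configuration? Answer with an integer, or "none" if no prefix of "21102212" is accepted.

1

Start in {s0}.
Read '2': {s0} → {s2, s3, s6, s7}.
None of the earlier sets intersect F, but {s2, s3, s6, s7} does.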